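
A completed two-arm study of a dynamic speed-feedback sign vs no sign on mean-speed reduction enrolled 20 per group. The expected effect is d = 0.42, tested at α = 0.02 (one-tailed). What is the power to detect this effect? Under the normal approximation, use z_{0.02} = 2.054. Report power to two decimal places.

power ≈ 0.23

For two equal groups, power = Φ(d·√(n/2) − z_{α}).
d·√(n/2) = 0.42 × √(20/2) = 0.42 × 3.162 = 1.328.
z_β = 1.328 − 2.054 = -0.726.
Power = Φ(-0.726) = 0.234.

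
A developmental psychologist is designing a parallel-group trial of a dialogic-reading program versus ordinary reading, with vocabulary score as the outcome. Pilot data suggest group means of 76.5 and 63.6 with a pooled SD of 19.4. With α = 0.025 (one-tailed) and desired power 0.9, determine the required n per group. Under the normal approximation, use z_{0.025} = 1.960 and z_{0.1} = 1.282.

n = 48 per group

Cohen's d = |M₁ − M₂| / SD_pooled = |76.5 − 63.6| / 19.4 = 12.9 / 19.4 = 0.665.
For two independent groups with equal n: n = 2·((z_{α} + z_β) / d)².
z_{α} + z_β = 1.960 + 1.282 = 3.242.
n = 2 × (3.242 / 0.665)² = 2 × 4.875² = 2 × 23.77 = 47.5.
Round up to the next whole participant.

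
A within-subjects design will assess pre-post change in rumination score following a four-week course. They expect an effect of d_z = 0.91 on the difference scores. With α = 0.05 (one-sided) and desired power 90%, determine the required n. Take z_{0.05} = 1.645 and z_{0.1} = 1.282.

n = 11 pairs

For a paired (one-sample on differences) test: n = ((z_{α} + z_β) / d)².
z_{α} + z_β = 1.645 + 1.282 = 2.927.
n = (2.927 / 0.91)² = 3.216² = 10.35.
Round up.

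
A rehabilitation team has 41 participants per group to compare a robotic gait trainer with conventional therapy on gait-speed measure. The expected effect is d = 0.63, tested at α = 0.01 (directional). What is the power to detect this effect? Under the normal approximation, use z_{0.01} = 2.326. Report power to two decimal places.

power ≈ 0.70

For two equal groups, power = Φ(d·√(n/2) − z_{α}).
d·√(n/2) = 0.63 × √(41/2) = 0.63 × 4.528 = 2.852.
z_β = 2.852 − 2.326 = 0.526.
Power = Φ(0.526) = 0.701.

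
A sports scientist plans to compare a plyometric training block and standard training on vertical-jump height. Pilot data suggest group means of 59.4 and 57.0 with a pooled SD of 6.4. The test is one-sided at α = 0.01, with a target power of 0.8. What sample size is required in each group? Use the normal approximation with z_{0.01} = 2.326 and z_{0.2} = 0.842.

Cohen's d = |M₁ − M₂| / SD_pooled = |59.4 − 57.0| / 6.4 = 2.4 / 6.4 = 0.375.
For two independent groups with equal n: n = 2·((z_{α} + z_β) / d)².
z_{α} + z_β = 2.326 + 0.842 = 3.168.
n = 2 × (3.168 / 0.375)² = 2 × 8.448² = 2 × 71.37 = 142.7.
Round up to the next whole participant.

n = 143 per group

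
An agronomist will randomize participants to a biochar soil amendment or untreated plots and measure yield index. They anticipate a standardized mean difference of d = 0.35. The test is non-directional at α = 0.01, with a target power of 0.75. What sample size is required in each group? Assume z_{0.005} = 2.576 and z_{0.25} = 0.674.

For two independent groups with equal n: n = 2·((z_{α/2} + z_β) / d)².
z_{α/2} + z_β = 2.576 + 0.674 = 3.250.
n = 2 × (3.250 / 0.35)² = 2 × 9.286² = 2 × 86.22 = 172.4.
Round up to the next whole participant.

n = 173 per group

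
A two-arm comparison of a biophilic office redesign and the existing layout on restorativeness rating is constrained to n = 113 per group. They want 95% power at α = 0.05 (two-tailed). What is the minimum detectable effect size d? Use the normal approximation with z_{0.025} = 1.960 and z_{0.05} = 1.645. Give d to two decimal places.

For two independent groups of n = 113 each: d_min = (z_{α/2} + z_β)·√(2/n).
z-sum = 1.960 + 1.645 = 3.605.
d_min = 3.605 × √(2/113) = 3.605 × 0.1330 = 0.480.

d_min ≈ 0.48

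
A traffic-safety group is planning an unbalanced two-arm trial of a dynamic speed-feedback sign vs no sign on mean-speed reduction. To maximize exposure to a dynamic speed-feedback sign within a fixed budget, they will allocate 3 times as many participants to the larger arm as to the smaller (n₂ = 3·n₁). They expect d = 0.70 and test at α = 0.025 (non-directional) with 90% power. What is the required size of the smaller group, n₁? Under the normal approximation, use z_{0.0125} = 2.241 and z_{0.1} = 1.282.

With allocation ratio k = n₂/n₁ = 3, Var(x̄₁−x̄₂) = σ²(1/n₁ + 1/(k·n₁)) = σ²·(k+1)/(k·n₁).
So n₁ = (1 + 1/k)·((z_{α/2} + z_β)/d)² = 1.333 × (3.523/0.70)².
n₁ = 1.333 × 25.33 = 33.8.
Round up: n₁ = 34, giving n₂ = 3 × 34 = 102.

n₁ = 34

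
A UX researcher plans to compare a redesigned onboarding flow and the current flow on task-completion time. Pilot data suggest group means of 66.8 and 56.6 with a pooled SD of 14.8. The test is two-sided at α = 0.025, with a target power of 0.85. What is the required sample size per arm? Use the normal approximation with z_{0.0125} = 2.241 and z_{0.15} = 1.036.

n = 46 per group

Cohen's d = |M₁ − M₂| / SD_pooled = |66.8 − 56.6| / 14.8 = 10.2 / 14.8 = 0.689.
For two independent groups with equal n: n = 2·((z_{α/2} + z_β) / d)².
z_{α/2} + z_β = 2.241 + 1.036 = 3.277.
n = 2 × (3.277 / 0.689)² = 2 × 4.756² = 2 × 22.62 = 45.2.
Round up to the next whole participant.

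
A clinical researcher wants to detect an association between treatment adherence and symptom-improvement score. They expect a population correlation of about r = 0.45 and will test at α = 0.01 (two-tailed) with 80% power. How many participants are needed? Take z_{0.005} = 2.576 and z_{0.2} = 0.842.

n = 53

Fisher's z: C = ½·ln((1+r)/(1−r)) = ½·ln(2.6364) = 0.4847.
n = ((z_{α/2} + z_β)/C)² + 3.
(2.576 + 0.842) / 0.4847 = 3.418 / 0.4847 = 7.052.
n = 7.052² + 3 = 49.73 + 3 = 52.7.
Round up.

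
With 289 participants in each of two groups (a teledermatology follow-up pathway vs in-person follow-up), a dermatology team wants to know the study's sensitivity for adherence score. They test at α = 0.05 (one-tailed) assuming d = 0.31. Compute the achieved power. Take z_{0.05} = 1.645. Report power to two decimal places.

power ≈ 0.98

For two equal groups, power = Φ(d·√(n/2) − z_{α}).
d·√(n/2) = 0.31 × √(289/2) = 0.31 × 12.021 = 3.726.
z_β = 3.726 − 1.645 = 2.081.
Power = Φ(2.081) = 0.981.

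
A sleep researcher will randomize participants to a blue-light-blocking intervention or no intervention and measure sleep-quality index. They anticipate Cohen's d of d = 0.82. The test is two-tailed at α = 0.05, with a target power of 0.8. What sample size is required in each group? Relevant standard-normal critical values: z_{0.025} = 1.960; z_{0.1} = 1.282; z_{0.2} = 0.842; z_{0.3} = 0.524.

n = 24 per group

For two independent groups with equal n: n = 2·((z_{α/2} + z_β) / d)².
z_{α/2} + z_β = 1.960 + 0.842 = 2.802.
n = 2 × (2.802 / 0.82)² = 2 × 3.417² = 2 × 11.68 = 23.4.
Round up to the next whole participant.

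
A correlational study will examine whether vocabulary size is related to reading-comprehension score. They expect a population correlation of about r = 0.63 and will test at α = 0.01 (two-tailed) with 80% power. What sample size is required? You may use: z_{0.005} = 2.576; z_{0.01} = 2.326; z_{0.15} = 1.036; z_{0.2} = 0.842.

Fisher's z: C = ½·ln((1+r)/(1−r)) = ½·ln(4.4054) = 0.7414.
n = ((z_{α/2} + z_β)/C)² + 3.
(2.576 + 0.842) / 0.7414 = 3.418 / 0.7414 = 4.610.
n = 4.610² + 3 = 21.25 + 3 = 24.3.
Round up.

n = 25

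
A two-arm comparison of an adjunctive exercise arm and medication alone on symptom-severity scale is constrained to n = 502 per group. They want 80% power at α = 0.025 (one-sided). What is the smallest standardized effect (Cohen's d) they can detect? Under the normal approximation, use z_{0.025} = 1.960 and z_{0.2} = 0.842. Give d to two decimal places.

For two independent groups of n = 502 each: d_min = (z_{α} + z_β)·√(2/n).
z-sum = 1.960 + 0.842 = 2.802.
d_min = 2.802 × √(2/502) = 2.802 × 0.0631 = 0.177.

d_min ≈ 0.18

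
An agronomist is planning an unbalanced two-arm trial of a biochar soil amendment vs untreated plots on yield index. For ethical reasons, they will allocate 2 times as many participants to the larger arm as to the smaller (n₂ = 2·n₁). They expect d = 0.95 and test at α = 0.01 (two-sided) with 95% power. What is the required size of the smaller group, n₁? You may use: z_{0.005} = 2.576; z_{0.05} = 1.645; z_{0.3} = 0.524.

With allocation ratio k = n₂/n₁ = 2, Var(x̄₁−x̄₂) = σ²(1/n₁ + 1/(k·n₁)) = σ²·(k+1)/(k·n₁).
So n₁ = (1 + 1/k)·((z_{α/2} + z_β)/d)² = 1.500 × (4.221/0.95)².
n₁ = 1.500 × 19.74 = 29.6.
Round up: n₁ = 30, giving n₂ = 2 × 30 = 60.

n₁ = 30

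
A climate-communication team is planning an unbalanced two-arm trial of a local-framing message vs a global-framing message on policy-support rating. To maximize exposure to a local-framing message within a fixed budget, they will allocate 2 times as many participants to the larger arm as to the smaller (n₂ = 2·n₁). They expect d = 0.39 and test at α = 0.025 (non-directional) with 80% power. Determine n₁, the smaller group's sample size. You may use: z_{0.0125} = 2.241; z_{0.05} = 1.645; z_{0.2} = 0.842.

n₁ = 94

With allocation ratio k = n₂/n₁ = 2, Var(x̄₁−x̄₂) = σ²(1/n₁ + 1/(k·n₁)) = σ²·(k+1)/(k·n₁).
So n₁ = (1 + 1/k)·((z_{α/2} + z_β)/d)² = 1.500 × (3.083/0.39)².
n₁ = 1.500 × 62.49 = 93.7.
Round up: n₁ = 94, giving n₂ = 2 × 94 = 188.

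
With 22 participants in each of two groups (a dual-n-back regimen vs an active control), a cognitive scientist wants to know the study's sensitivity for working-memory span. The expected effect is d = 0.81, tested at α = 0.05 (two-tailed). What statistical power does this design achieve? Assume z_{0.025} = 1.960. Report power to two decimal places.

For two equal groups, power = Φ(d·√(n/2) − z_{α/2}).
d·√(n/2) = 0.81 × √(22/2) = 0.81 × 3.317 = 2.686.
z_β = 2.686 − 1.960 = 0.726.
Power = Φ(0.726) = 0.766.

power ≈ 0.77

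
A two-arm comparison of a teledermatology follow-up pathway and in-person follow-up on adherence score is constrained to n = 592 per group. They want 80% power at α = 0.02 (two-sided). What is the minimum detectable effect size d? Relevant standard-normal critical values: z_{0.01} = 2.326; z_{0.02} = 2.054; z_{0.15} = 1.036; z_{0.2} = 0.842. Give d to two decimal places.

For two independent groups of n = 592 each: d_min = (z_{α/2} + z_β)·√(2/n).
z-sum = 2.326 + 0.842 = 3.168.
d_min = 3.168 × √(2/592) = 3.168 × 0.0581 = 0.184.

d_min ≈ 0.18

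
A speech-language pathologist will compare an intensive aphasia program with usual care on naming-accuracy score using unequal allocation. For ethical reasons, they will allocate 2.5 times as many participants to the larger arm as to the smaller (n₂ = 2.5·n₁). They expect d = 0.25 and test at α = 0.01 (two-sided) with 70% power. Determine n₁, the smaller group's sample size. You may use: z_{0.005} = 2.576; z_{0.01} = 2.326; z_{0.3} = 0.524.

With allocation ratio k = n₂/n₁ = 2.5, Var(x̄₁−x̄₂) = σ²(1/n₁ + 1/(k·n₁)) = σ²·(k+1)/(k·n₁).
So n₁ = (1 + 1/k)·((z_{α/2} + z_β)/d)² = 1.400 × (3.100/0.25)².
n₁ = 1.400 × 153.76 = 215.3.
Round up: n₁ = 216, giving n₂ = 2.5 × 216 = 540.

n₁ = 216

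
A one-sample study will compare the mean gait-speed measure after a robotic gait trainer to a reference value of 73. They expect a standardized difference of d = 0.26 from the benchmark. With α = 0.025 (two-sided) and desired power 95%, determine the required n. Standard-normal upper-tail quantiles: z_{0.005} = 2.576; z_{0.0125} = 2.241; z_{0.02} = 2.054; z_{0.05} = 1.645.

n = 224

For a one-sample test: n = ((z_{α/2} + z_β) / d)².
z_{α/2} + z_β = 2.241 + 1.645 = 3.886.
n = (3.886 / 0.26)² = 14.946² = 223.39.
Round up.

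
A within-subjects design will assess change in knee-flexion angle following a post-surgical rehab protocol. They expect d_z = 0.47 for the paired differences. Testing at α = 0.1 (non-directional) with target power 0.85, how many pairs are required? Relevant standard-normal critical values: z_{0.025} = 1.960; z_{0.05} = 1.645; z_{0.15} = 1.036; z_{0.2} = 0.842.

n = 33 pairs

For a paired (one-sample on differences) test: n = ((z_{α/2} + z_β) / d)².
z_{α/2} + z_β = 1.645 + 1.036 = 2.681.
n = (2.681 / 0.47)² = 5.704² = 32.54.
Round up.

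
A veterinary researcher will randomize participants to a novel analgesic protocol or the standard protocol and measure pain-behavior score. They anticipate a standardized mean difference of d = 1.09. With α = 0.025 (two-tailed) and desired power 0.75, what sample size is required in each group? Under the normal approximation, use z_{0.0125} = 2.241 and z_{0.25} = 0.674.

For two independent groups with equal n: n = 2·((z_{α/2} + z_β) / d)².
z_{α/2} + z_β = 2.241 + 0.674 = 2.915.
n = 2 × (2.915 / 1.09)² = 2 × 2.674² = 2 × 7.15 = 14.3.
Round up to the next whole participant.

n = 15 per group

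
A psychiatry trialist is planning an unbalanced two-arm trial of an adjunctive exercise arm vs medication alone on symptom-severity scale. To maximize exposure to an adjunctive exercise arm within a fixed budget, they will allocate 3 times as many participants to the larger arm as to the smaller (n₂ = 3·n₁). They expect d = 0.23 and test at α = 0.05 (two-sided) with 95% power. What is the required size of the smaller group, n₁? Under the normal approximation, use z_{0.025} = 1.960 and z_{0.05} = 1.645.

With allocation ratio k = n₂/n₁ = 3, Var(x̄₁−x̄₂) = σ²(1/n₁ + 1/(k·n₁)) = σ²·(k+1)/(k·n₁).
So n₁ = (1 + 1/k)·((z_{α/2} + z_β)/d)² = 1.333 × (3.605/0.23)².
n₁ = 1.333 × 245.67 = 327.6.
Round up: n₁ = 328, giving n₂ = 3 × 328 = 984.

n₁ = 328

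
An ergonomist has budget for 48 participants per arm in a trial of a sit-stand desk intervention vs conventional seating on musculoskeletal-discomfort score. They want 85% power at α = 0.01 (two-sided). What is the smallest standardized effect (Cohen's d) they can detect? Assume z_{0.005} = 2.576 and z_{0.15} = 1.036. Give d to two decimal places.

d_min ≈ 0.74

For two independent groups of n = 48 each: d_min = (z_{α/2} + z_β)·√(2/n).
z-sum = 2.576 + 1.036 = 3.612.
d_min = 3.612 × √(2/48) = 3.612 × 0.2041 = 0.737.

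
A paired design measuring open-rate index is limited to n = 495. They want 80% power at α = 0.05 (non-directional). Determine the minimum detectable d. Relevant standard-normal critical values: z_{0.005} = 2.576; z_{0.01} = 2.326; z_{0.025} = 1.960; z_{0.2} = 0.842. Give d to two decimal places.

For a single sample (or paired design) of n = 495: d_min = (z_{α/2} + z_β)/√n.
z-sum = 1.960 + 0.842 = 2.802.
d_min = 2.802 / √495 = 2.802 / 22.249 = 0.126.

d_min ≈ 0.13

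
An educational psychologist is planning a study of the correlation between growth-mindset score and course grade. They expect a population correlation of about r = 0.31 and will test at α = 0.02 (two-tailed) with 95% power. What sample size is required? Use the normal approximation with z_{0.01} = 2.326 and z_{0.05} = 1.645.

Fisher's z: C = ½·ln((1+r)/(1−r)) = ½·ln(1.8986) = 0.3205.
n = ((z_{α/2} + z_β)/C)² + 3.
(2.326 + 1.645) / 0.3205 = 3.971 / 0.3205 = 12.390.
n = 12.390² + 3 = 153.51 + 3 = 156.5.
Round up.

n = 157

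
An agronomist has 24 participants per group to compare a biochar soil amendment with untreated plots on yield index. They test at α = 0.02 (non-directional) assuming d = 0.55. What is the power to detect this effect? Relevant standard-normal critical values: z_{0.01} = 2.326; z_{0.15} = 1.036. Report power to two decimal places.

power ≈ 0.34

For two equal groups, power = Φ(d·√(n/2) − z_{α/2}).
d·√(n/2) = 0.55 × √(24/2) = 0.55 × 3.464 = 1.905.
z_β = 1.905 − 2.326 = -0.421.
Power = Φ(-0.421) = 0.337.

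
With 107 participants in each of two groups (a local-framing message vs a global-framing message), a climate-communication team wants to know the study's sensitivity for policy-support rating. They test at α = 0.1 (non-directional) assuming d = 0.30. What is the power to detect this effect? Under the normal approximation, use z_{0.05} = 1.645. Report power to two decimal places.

For two equal groups, power = Φ(d·√(n/2) − z_{α/2}).
d·√(n/2) = 0.30 × √(107/2) = 0.30 × 7.314 = 2.194.
z_β = 2.194 − 1.645 = 0.549.
Power = Φ(0.549) = 0.709.

power ≈ 0.71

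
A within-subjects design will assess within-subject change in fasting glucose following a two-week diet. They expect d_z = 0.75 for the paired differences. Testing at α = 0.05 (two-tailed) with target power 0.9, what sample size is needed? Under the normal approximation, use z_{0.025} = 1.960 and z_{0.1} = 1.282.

n = 19 pairs

For a paired (one-sample on differences) test: n = ((z_{α/2} + z_β) / d)².
z_{α/2} + z_β = 1.960 + 1.282 = 3.242.
n = (3.242 / 0.75)² = 4.323² = 18.69.
Round up.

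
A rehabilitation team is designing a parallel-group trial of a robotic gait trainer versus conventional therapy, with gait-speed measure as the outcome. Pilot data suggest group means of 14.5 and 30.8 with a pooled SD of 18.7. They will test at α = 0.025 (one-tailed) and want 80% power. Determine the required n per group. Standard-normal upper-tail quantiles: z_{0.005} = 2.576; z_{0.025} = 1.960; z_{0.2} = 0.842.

Cohen's d = |M₁ − M₂| / SD_pooled = |14.5 − 30.8| / 18.7 = 16.3 / 18.7 = 0.872.
For two independent groups with equal n: n = 2·((z_{α} + z_β) / d)².
z_{α} + z_β = 1.960 + 0.842 = 2.802.
n = 2 × (2.802 / 0.872)² = 2 × 3.213² = 2 × 10.33 = 20.7.
Round up to the next whole participant.

n = 21 per group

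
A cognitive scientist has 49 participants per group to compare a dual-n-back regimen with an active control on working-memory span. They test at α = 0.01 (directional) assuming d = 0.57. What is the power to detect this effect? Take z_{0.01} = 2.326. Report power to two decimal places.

For two equal groups, power = Φ(d·√(n/2) − z_{α}).
d·√(n/2) = 0.57 × √(49/2) = 0.57 × 4.950 = 2.821.
z_β = 2.821 − 2.326 = 0.495.
Power = Φ(0.495) = 0.690.

power ≈ 0.69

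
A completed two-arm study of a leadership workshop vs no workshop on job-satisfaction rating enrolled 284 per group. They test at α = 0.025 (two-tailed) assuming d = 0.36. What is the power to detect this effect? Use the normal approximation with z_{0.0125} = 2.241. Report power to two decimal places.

power ≈ 0.98

For two equal groups, power = Φ(d·√(n/2) − z_{α/2}).
d·√(n/2) = 0.36 × √(284/2) = 0.36 × 11.916 = 4.290.
z_β = 4.290 − 2.241 = 2.049.
Power = Φ(2.049) = 0.980.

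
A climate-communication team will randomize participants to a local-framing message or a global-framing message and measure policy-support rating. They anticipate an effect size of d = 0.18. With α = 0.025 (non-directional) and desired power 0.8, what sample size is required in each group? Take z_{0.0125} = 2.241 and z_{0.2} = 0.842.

n = 587 per group

For two independent groups with equal n: n = 2·((z_{α/2} + z_β) / d)².
z_{α/2} + z_β = 2.241 + 0.842 = 3.083.
n = 2 × (3.083 / 0.18)² = 2 × 17.128² = 2 × 293.36 = 586.7.
Round up to the next whole participant.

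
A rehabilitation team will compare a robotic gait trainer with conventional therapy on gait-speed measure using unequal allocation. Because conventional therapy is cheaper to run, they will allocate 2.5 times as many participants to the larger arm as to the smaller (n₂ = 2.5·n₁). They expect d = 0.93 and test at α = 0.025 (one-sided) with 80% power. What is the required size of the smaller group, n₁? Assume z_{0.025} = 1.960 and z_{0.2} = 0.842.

n₁ = 13

With allocation ratio k = n₂/n₁ = 2.5, Var(x̄₁−x̄₂) = σ²(1/n₁ + 1/(k·n₁)) = σ²·(k+1)/(k·n₁).
So n₁ = (1 + 1/k)·((z_{α} + z_β)/d)² = 1.400 × (2.802/0.93)².
n₁ = 1.400 × 9.08 = 12.7.
Round up: n₁ = 13, giving n₂ = ⌈2.5 × 13⌉ = ⌈32.5⌉ = 33.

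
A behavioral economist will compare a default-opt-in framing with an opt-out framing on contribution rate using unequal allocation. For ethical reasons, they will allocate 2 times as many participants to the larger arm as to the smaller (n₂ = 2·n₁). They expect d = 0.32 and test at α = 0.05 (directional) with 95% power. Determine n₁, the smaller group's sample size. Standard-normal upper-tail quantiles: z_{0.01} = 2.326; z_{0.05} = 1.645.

n₁ = 159

With allocation ratio k = n₂/n₁ = 2, Var(x̄₁−x̄₂) = σ²(1/n₁ + 1/(k·n₁)) = σ²·(k+1)/(k·n₁).
So n₁ = (1 + 1/k)·((z_{α} + z_β)/d)² = 1.500 × (3.290/0.32)².
n₁ = 1.500 × 105.70 = 158.6.
Round up: n₁ = 159, giving n₂ = 2 × 159 = 318.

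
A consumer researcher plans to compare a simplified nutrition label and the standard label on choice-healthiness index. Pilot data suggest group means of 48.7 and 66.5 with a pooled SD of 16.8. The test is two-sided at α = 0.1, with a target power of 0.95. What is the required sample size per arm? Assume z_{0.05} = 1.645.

Cohen's d = |M₁ − M₂| / SD_pooled = |48.7 − 66.5| / 16.8 = 17.8 / 16.8 = 1.060.
For two independent groups with equal n: n = 2·((z_{α/2} + z_β) / d)².
z_{α/2} + z_β = 1.645 + 1.645 = 3.290.
n = 2 × (3.290 / 1.060)² = 2 × 3.104² = 2 × 9.63 = 19.3.
Round up to the next whole participant.

n = 20 per group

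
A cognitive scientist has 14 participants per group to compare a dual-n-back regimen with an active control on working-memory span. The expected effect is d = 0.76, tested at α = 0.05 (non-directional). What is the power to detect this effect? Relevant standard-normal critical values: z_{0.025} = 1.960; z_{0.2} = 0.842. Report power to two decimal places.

For two equal groups, power = Φ(d·√(n/2) − z_{α/2}).
d·√(n/2) = 0.76 × √(14/2) = 0.76 × 2.646 = 2.011.
z_β = 2.011 − 1.960 = 0.051.
Power = Φ(0.051) = 0.520.

power ≈ 0.52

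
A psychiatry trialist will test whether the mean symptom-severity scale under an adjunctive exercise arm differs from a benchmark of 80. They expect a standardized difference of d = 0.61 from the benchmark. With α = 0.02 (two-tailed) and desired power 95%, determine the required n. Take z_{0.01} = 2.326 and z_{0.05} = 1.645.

For a one-sample test: n = ((z_{α/2} + z_β) / d)².
z_{α/2} + z_β = 2.326 + 1.645 = 3.971.
n = (3.971 / 0.61)² = 6.510² = 42.38.
Round up.

n = 43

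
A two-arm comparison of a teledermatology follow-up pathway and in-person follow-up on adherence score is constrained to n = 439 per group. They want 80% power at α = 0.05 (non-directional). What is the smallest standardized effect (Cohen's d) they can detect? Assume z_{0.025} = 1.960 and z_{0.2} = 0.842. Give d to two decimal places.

d_min ≈ 0.19

For two independent groups of n = 439 each: d_min = (z_{α/2} + z_β)·√(2/n).
z-sum = 1.960 + 0.842 = 2.802.
d_min = 2.802 × √(2/439) = 2.802 × 0.0675 = 0.189.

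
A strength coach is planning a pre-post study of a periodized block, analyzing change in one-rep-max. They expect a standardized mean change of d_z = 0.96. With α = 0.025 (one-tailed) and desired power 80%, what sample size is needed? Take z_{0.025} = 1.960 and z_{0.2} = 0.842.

n = 9 pairs

For a paired (one-sample on differences) test: n = ((z_{α} + z_β) / d)².
z_{α} + z_β = 1.960 + 0.842 = 2.802.
n = (2.802 / 0.96)² = 2.919² = 8.52.
Round up.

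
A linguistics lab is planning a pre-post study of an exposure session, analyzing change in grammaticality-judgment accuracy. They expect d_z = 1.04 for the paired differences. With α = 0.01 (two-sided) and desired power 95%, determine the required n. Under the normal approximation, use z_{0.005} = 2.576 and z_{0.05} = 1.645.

For a paired (one-sample on differences) test: n = ((z_{α/2} + z_β) / d)².
z_{α/2} + z_β = 2.576 + 1.645 = 4.221.
n = (4.221 / 1.04)² = 4.059² = 16.47.
Round up.

n = 17 pairs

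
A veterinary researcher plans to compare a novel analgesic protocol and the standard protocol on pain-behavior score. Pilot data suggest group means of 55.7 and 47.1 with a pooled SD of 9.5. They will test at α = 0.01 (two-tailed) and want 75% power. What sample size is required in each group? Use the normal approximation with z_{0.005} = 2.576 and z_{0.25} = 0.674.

Cohen's d = |M₁ − M₂| / SD_pooled = |55.7 − 47.1| / 9.5 = 8.6 / 9.5 = 0.905.
For two independent groups with equal n: n = 2·((z_{α/2} + z_β) / d)².
z_{α/2} + z_β = 2.576 + 0.674 = 3.250.
n = 2 × (3.250 / 0.905)² = 2 × 3.591² = 2 × 12.90 = 25.8.
Round up to the next whole participant.

n = 26 per group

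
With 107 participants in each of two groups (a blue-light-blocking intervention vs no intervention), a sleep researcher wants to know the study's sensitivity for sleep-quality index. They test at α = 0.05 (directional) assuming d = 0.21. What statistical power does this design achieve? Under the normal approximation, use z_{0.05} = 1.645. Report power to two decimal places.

For two equal groups, power = Φ(d·√(n/2) − z_{α}).
d·√(n/2) = 0.21 × √(107/2) = 0.21 × 7.314 = 1.536.
z_β = 1.536 − 1.645 = -0.109.
Power = Φ(-0.109) = 0.457.

power ≈ 0.46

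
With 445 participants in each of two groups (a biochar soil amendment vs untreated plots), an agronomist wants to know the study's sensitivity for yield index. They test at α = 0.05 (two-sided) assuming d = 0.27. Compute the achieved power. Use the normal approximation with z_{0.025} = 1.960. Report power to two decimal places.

power ≈ 0.98

For two equal groups, power = Φ(d·√(n/2) − z_{α/2}).
d·√(n/2) = 0.27 × √(445/2) = 0.27 × 14.916 = 4.027.
z_β = 4.027 − 1.960 = 2.067.
Power = Φ(2.067) = 0.981.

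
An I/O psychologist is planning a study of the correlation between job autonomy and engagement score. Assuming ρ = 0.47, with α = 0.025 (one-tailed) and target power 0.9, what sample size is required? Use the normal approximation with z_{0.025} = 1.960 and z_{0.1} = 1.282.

n = 44

Fisher's z: C = ½·ln((1+r)/(1−r)) = ½·ln(2.7736) = 0.5101.
n = ((z_{α} + z_β)/C)² + 3.
(1.960 + 1.282) / 0.5101 = 3.242 / 0.5101 = 6.356.
n = 6.356² + 3 = 40.39 + 3 = 43.4.
Round up.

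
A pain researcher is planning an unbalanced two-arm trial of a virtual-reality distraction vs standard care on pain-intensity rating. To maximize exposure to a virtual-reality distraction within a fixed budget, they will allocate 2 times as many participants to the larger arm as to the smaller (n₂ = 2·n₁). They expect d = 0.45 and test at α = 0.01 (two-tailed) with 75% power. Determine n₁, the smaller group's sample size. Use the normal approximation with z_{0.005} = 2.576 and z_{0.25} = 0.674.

n₁ = 79

With allocation ratio k = n₂/n₁ = 2, Var(x̄₁−x̄₂) = σ²(1/n₁ + 1/(k·n₁)) = σ²·(k+1)/(k·n₁).
So n₁ = (1 + 1/k)·((z_{α/2} + z_β)/d)² = 1.500 × (3.250/0.45)².
n₁ = 1.500 × 52.16 = 78.2.
Round up: n₁ = 79, giving n₂ = 2 × 79 = 158.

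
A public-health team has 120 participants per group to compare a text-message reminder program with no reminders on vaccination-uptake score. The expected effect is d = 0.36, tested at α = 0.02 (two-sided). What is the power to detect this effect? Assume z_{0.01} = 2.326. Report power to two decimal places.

For two equal groups, power = Φ(d·√(n/2) − z_{α/2}).
d·√(n/2) = 0.36 × √(120/2) = 0.36 × 7.746 = 2.789.
z_β = 2.789 − 2.326 = 0.463.
Power = Φ(0.463) = 0.678.

power ≈ 0.68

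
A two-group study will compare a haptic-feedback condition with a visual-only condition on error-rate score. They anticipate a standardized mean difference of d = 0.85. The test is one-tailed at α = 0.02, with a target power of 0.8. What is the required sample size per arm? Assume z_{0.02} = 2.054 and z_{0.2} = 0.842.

n = 24 per group

For two independent groups with equal n: n = 2·((z_{α} + z_β) / d)².
z_{α} + z_β = 2.054 + 0.842 = 2.896.
n = 2 × (2.896 / 0.85)² = 2 × 3.407² = 2 × 11.61 = 23.2.
Round up to the next whole participant.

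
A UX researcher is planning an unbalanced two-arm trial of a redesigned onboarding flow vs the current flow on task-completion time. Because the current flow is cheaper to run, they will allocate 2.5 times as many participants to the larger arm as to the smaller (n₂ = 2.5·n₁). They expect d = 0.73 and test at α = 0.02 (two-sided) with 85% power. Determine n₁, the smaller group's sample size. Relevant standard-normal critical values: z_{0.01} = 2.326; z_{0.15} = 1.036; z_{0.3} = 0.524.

n₁ = 30

With allocation ratio k = n₂/n₁ = 2.5, Var(x̄₁−x̄₂) = σ²(1/n₁ + 1/(k·n₁)) = σ²·(k+1)/(k·n₁).
So n₁ = (1 + 1/k)·((z_{α/2} + z_β)/d)² = 1.400 × (3.362/0.73)².
n₁ = 1.400 × 21.21 = 29.7.
Round up: n₁ = 30, giving n₂ = 2.5 × 30 = 75.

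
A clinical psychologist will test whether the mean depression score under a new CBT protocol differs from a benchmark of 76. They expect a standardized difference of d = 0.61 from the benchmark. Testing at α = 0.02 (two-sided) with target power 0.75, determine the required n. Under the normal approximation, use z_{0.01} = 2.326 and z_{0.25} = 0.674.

For a one-sample test: n = ((z_{α/2} + z_β) / d)².
z_{α/2} + z_β = 2.326 + 0.674 = 3.000.
n = (3.000 / 0.61)² = 4.918² = 24.19.
Round up.

n = 25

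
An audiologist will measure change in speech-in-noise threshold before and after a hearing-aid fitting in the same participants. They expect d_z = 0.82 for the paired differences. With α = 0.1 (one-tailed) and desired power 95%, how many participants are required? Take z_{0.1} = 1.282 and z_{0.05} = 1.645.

n = 13 pairs

For a paired (one-sample on differences) test: n = ((z_{α} + z_β) / d)².
z_{α} + z_β = 1.282 + 1.645 = 2.927.
n = (2.927 / 0.82)² = 3.570² = 12.74.
Round up.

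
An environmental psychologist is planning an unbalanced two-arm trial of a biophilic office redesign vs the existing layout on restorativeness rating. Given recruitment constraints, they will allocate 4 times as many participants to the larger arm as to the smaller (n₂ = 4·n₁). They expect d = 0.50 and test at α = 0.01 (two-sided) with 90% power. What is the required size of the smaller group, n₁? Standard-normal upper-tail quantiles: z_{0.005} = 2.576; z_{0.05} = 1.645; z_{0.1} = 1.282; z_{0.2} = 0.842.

With allocation ratio k = n₂/n₁ = 4, Var(x̄₁−x̄₂) = σ²(1/n₁ + 1/(k·n₁)) = σ²·(k+1)/(k·n₁).
So n₁ = (1 + 1/k)·((z_{α/2} + z_β)/d)² = 1.250 × (3.858/0.50)².
n₁ = 1.250 × 59.54 = 74.4.
Round up: n₁ = 75, giving n₂ = 4 × 75 = 300.

n₁ = 75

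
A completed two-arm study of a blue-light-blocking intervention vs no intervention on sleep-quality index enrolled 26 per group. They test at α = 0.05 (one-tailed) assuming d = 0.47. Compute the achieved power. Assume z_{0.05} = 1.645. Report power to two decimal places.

power ≈ 0.52

For two equal groups, power = Φ(d·√(n/2) − z_{α}).
d·√(n/2) = 0.47 × √(26/2) = 0.47 × 3.606 = 1.695.
z_β = 1.695 − 1.645 = 0.050.
Power = Φ(0.050) = 0.520.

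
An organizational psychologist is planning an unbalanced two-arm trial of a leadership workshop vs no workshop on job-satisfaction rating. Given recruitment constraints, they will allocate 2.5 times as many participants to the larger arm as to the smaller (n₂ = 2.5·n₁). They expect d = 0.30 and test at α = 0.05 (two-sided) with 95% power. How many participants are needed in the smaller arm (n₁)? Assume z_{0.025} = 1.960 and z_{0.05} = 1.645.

n₁ = 203

With allocation ratio k = n₂/n₁ = 2.5, Var(x̄₁−x̄₂) = σ²(1/n₁ + 1/(k·n₁)) = σ²·(k+1)/(k·n₁).
So n₁ = (1 + 1/k)·((z_{α/2} + z_β)/d)² = 1.400 × (3.605/0.30)².
n₁ = 1.400 × 144.40 = 202.2.
Round up: n₁ = 203, giving n₂ = ⌈2.5 × 203⌉ = ⌈507.5⌉ = 508.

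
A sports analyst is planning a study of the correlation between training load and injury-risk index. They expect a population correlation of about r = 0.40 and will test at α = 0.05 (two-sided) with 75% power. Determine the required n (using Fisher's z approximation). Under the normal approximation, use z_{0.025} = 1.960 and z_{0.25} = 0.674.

Fisher's z: C = ½·ln((1+r)/(1−r)) = ½·ln(2.3333) = 0.4236.
n = ((z_{α/2} + z_β)/C)² + 3.
(1.960 + 0.674) / 0.4236 = 2.634 / 0.4236 = 6.218.
n = 6.218² + 3 = 38.67 + 3 = 41.7.
Round up.

n = 42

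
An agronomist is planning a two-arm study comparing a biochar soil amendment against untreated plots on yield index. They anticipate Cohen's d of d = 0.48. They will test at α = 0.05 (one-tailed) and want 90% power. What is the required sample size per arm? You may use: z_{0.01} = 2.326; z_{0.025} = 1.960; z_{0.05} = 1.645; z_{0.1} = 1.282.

n = 75 per group

For two independent groups with equal n: n = 2·((z_{α} + z_β) / d)².
z_{α} + z_β = 1.645 + 1.282 = 2.927.
n = 2 × (2.927 / 0.48)² = 2 × 6.098² = 2 × 37.18 = 74.4.
Round up to the next whole participant.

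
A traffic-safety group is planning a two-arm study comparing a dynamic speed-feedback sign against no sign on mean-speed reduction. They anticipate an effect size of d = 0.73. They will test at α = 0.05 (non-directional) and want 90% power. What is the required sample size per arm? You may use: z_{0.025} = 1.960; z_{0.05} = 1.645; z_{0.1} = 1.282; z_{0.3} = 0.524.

n = 40 per group

For two independent groups with equal n: n = 2·((z_{α/2} + z_β) / d)².
z_{α/2} + z_β = 1.960 + 1.282 = 3.242.
n = 2 × (3.242 / 0.73)² = 2 × 4.441² = 2 × 19.72 = 39.4.
Round up to the next whole participant.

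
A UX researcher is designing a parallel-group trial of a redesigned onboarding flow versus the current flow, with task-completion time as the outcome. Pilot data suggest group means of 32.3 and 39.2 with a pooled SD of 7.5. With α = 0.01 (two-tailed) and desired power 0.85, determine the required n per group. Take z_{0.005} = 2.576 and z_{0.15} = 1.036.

Cohen's d = |M₁ − M₂| / SD_pooled = |32.3 − 39.2| / 7.5 = 6.9 / 7.5 = 0.920.
For two independent groups with equal n: n = 2·((z_{α/2} + z_β) / d)².
z_{α/2} + z_β = 2.576 + 1.036 = 3.612.
n = 2 × (3.612 / 0.920)² = 2 × 3.926² = 2 × 15.41 = 30.8.
Round up to the next whole participant.

n = 31 per group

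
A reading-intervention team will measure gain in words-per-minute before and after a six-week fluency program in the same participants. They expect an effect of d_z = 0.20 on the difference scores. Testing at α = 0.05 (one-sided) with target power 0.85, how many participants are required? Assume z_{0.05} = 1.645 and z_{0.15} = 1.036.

For a paired (one-sample on differences) test: n = ((z_{α} + z_β) / d)².
z_{α} + z_β = 1.645 + 1.036 = 2.681.
n = (2.681 / 0.20)² = 13.405² = 179.69.
Round up.

n = 180 pairs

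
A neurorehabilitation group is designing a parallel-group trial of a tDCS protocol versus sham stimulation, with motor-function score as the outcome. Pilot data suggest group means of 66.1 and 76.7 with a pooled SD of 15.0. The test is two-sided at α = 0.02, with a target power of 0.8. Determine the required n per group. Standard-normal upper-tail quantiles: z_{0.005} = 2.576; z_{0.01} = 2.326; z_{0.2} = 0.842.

n = 41 per group

Cohen's d = |M₁ − M₂| / SD_pooled = |66.1 − 76.7| / 15.0 = 10.6 / 15.0 = 0.707.
For two independent groups with equal n: n = 2·((z_{α/2} + z_β) / d)².
z_{α/2} + z_β = 2.326 + 0.842 = 3.168.
n = 2 × (3.168 / 0.707)² = 2 × 4.481² = 2 × 20.08 = 40.2.
Round up to the next whole participant.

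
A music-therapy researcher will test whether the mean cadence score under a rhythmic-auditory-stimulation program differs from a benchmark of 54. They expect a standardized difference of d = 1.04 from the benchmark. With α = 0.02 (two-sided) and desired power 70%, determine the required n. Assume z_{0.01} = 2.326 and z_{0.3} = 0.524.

n = 8

For a one-sample test: n = ((z_{α/2} + z_β) / d)².
z_{α/2} + z_β = 2.326 + 0.524 = 2.850.
n = (2.850 / 1.04)² = 2.740² = 7.51.
Round up.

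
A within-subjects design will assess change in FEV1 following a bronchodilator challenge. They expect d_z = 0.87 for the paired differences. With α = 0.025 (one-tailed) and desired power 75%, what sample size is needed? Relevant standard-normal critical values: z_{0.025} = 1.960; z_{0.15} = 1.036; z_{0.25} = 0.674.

For a paired (one-sample on differences) test: n = ((z_{α} + z_β) / d)².
z_{α} + z_β = 1.960 + 0.674 = 2.634.
n = (2.634 / 0.87)² = 3.028² = 9.17.
Round up.

n = 10 pairs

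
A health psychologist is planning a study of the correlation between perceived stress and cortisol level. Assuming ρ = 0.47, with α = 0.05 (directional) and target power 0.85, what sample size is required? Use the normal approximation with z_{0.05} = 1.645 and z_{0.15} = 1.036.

Fisher's z: C = ½·ln((1+r)/(1−r)) = ½·ln(2.7736) = 0.5101.
n = ((z_{α} + z_β)/C)² + 3.
(1.645 + 1.036) / 0.5101 = 2.681 / 0.5101 = 5.256.
n = 5.256² + 3 = 27.62 + 3 = 30.6.
Round up.

n = 31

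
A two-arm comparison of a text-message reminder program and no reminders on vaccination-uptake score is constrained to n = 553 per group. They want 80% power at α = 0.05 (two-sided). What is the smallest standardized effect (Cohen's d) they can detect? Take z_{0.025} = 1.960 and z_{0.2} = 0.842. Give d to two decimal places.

d_min ≈ 0.17

For two independent groups of n = 553 each: d_min = (z_{α/2} + z_β)·√(2/n).
z-sum = 1.960 + 0.842 = 2.802.
d_min = 2.802 × √(2/553) = 2.802 × 0.0601 = 0.169.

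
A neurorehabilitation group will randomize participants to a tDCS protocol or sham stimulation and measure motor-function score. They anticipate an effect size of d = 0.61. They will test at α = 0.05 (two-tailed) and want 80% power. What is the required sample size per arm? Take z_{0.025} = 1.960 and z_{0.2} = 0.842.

n = 43 per group

For two independent groups with equal n: n = 2·((z_{α/2} + z_β) / d)².
z_{α/2} + z_β = 1.960 + 0.842 = 2.802.
n = 2 × (2.802 / 0.61)² = 2 × 4.593² = 2 × 21.10 = 42.2.
Round up to the next whole participant.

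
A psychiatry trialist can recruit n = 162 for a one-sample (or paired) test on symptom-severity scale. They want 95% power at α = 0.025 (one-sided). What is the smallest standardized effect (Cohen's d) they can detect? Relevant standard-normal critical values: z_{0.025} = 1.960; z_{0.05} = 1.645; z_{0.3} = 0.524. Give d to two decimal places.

For a single sample (or paired design) of n = 162: d_min = (z_{α} + z_β)/√n.
z-sum = 1.960 + 1.645 = 3.605.
d_min = 3.605 / √162 = 3.605 / 12.728 = 0.283.

d_min ≈ 0.28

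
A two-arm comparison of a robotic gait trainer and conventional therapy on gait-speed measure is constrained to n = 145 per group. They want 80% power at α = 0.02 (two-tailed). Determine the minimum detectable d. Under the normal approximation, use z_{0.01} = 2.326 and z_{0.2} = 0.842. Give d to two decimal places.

For two independent groups of n = 145 each: d_min = (z_{α/2} + z_β)·√(2/n).
z-sum = 2.326 + 0.842 = 3.168.
d_min = 3.168 × √(2/145) = 3.168 × 0.1174 = 0.372.

d_min ≈ 0.37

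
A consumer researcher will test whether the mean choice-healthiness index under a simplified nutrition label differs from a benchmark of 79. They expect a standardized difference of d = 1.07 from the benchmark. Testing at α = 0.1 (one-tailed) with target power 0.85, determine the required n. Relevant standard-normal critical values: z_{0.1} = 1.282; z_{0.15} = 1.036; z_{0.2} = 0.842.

n = 5

For a one-sample test: n = ((z_{α} + z_β) / d)².
z_{α} + z_β = 1.282 + 1.036 = 2.318.
n = (2.318 / 1.07)² = 2.166² = 4.69.
Round up.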